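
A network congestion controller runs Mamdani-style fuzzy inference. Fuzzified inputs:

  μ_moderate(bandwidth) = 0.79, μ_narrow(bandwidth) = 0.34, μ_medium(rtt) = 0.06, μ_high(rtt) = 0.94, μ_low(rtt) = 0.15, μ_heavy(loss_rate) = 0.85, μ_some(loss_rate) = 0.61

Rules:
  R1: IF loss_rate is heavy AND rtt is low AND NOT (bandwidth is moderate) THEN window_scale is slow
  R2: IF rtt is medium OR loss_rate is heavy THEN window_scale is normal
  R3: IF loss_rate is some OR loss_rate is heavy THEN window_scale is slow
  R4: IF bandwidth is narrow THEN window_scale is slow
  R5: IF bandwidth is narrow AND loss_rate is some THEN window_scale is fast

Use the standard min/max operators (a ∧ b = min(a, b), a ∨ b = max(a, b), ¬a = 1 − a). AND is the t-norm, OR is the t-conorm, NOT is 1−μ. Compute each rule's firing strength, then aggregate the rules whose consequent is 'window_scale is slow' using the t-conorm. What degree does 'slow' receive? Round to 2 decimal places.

0.85

R1: heavy=0.85, low=0.15, ¬moderate=1−0.79=0.21; AND[min(a, b)] → w = 0.15
R2: medium=0.06, heavy=0.85; OR[max(a, b)] → w = 0.85
R3: some=0.61, heavy=0.85; OR[max(a, b)] → w = 0.85
R4: narrow=0.34 → w = 0.34
R5: narrow=0.34, some=0.61; AND[min(a, b)] → w = 0.34
Rules with consequent 'slow': {R1, R3, R4} → strengths 0.15, 0.85, 0.34
Aggregate via t-conorm [max(a, b)]: 0.85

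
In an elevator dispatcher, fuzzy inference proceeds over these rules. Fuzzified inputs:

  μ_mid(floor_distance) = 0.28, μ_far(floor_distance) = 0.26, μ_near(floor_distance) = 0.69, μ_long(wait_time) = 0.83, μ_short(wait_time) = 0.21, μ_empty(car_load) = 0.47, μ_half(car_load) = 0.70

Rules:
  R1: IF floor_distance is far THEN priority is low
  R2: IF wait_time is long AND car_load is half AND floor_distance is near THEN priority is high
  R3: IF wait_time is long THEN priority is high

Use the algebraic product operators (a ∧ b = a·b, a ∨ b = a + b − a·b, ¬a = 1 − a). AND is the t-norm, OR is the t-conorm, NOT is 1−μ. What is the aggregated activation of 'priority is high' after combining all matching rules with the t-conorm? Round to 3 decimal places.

0.898

R1: far=0.26 → w = 0.2600
R2: long=0.83, half=0.70, near=0.69; AND[a·b] → w = 0.4009
R3: long=0.83 → w = 0.8300
Rules with consequent 'high': {R2, R3} → strengths 0.4009, 0.8300
Aggregate via t-conorm [a + b − a·b]: 0.8982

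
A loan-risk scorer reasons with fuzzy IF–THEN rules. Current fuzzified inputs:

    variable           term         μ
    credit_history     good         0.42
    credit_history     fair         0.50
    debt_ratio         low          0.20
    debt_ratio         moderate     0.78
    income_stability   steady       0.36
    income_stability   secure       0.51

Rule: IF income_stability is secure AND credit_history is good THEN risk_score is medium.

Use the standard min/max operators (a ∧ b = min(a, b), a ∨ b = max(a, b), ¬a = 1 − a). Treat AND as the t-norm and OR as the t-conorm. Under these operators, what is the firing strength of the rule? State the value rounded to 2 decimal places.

firing strength: secure=0.51, good=0.42; AND[min(a, b)] → w = 0.42

0.42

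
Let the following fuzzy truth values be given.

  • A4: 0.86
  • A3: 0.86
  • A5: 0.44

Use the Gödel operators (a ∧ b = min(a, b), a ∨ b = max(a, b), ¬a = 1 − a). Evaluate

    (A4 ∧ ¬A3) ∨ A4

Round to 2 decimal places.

¬A3 = 1 − 0.86 = 0.14
A4 ∧ ¬A3 = min(a, b) on (0.86, 0.14) = 0.14
(A4 ∧ ¬A3) ∨ A4 = max(a, b) on (0.14, 0.86) = 0.86

0.86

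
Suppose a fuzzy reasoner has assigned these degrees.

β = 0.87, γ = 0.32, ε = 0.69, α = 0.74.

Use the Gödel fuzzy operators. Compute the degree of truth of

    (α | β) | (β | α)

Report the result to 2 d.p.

α | β = max(a, b) on (0.74, 0.87) = 0.87
β | α = max(a, b) on (0.87, 0.74) = 0.87
(α | β) | (β | α) = max(a, b) on (0.87, 0.87) = 0.87

0.87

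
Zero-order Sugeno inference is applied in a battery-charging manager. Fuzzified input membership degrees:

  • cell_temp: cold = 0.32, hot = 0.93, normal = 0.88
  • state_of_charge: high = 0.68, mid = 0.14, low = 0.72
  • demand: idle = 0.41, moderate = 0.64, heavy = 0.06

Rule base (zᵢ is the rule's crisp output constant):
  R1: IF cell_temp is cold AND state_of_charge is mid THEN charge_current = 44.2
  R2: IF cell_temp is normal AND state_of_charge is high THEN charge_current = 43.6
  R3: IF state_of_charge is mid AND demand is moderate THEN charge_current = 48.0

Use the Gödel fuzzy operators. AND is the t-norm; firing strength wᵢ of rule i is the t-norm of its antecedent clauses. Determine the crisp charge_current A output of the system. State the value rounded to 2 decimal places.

R1 (z=44.2): cold=0.32, mid=0.14; AND[min(a, b)] → w = 0.14
R2 (z=43.6): normal=0.88, high=0.68; AND[min(a, b)] → w = 0.68
R3 (z=48.0): mid=0.14, moderate=0.64; AND[min(a, b)] → w = 0.14
Weighted average = (0.14·44.2 + 0.68·43.6 + 0.14·48.0) / (0.14 + 0.68 + 0.14)
  = 42.5560 / 0.9600 = 44.33

44.33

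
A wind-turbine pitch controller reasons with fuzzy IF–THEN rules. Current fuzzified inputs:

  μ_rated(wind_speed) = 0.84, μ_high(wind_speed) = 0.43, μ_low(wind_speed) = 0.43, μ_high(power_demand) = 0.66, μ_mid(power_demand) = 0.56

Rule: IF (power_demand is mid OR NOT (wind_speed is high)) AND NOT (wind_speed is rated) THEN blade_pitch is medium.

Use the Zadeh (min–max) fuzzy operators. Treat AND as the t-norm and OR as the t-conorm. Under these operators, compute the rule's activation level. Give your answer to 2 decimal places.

firing strength: (mid=0.56 OR ¬high=1−0.43=0.57) = 0.57; AND[min(a, b)] with ¬rated=1−0.84=0.16 → w = 0.16

0.16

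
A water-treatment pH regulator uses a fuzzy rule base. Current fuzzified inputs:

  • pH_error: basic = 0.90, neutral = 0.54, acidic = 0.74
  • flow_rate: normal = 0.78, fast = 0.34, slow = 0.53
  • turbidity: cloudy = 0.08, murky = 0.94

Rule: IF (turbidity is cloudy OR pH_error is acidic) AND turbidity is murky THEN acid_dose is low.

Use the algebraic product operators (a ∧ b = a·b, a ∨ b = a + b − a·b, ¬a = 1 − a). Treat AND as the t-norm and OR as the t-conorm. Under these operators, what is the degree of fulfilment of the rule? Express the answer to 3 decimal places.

firing strength: (cloudy=0.08 OR acidic=0.74) = 0.7608; AND[a·b] with murky=0.94 → w = 0.7152

0.715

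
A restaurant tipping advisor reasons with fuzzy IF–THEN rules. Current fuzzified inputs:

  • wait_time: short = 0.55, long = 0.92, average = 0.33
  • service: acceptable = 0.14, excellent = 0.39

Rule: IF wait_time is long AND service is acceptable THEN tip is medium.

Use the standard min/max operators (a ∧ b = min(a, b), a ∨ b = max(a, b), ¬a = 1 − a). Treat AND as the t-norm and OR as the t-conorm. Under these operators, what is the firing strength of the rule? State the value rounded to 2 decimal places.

firing strength: long=0.92, acceptable=0.14; AND[min(a, b)] → w = 0.14

0.14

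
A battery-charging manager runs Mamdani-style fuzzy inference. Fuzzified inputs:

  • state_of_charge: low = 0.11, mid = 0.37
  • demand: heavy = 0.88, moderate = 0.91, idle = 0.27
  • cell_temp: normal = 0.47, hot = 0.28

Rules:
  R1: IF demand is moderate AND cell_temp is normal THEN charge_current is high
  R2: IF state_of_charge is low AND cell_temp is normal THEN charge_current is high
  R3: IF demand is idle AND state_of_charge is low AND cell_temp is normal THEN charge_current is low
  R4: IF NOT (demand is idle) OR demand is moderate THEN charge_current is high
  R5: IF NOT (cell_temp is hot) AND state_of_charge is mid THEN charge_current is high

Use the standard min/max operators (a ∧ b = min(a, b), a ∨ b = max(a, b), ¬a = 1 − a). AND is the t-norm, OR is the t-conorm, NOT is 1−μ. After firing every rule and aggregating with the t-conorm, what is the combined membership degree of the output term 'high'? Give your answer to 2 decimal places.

R1: moderate=0.91, normal=0.47; AND[min(a, b)] → w = 0.47
R2: low=0.11, normal=0.47; AND[min(a, b)] → w = 0.11
R3: idle=0.27, low=0.11, normal=0.47; AND[min(a, b)] → w = 0.11
R4: ¬idle=1−0.27=0.73, moderate=0.91; OR[max(a, b)] → w = 0.91
R5: ¬hot=1−0.28=0.72, mid=0.37; AND[min(a, b)] → w = 0.37
Rules with consequent 'high': {R1, R2, R4, R5} → strengths 0.47, 0.11, 0.91, 0.37
Aggregate via t-conorm [max(a, b)]: 0.91

0.91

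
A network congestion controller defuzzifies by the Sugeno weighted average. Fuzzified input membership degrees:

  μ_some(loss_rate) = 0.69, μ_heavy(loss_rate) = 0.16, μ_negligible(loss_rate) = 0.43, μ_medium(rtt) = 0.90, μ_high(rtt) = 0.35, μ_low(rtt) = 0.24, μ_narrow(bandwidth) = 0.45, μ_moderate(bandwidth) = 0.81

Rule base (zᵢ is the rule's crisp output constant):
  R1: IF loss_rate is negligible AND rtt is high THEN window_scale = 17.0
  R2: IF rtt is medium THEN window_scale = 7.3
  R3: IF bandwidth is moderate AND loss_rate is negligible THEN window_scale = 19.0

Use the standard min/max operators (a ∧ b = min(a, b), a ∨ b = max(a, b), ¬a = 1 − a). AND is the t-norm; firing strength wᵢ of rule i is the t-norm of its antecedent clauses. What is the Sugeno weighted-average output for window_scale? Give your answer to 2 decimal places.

R1 (z=17.0): negligible=0.43, high=0.35; AND[min(a, b)] → w = 0.35
R2 (z=7.3): medium=0.90 → w = 0.90
R3 (z=19.0): moderate=0.81, negligible=0.43; AND[min(a, b)] → w = 0.43
Weighted average = (0.35·17.0 + 0.90·7.3 + 0.43·19.0) / (0.35 + 0.90 + 0.43)
  = 20.6900 / 1.6800 = 12.32

12.32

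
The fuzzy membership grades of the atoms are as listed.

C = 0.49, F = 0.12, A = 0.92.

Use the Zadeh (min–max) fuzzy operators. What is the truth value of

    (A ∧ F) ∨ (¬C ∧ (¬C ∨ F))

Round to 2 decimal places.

A ∧ F = min(a, b) on (0.92, 0.12) = 0.12
¬C = 1 − 0.49 = 0.51
¬C = 1 − 0.49 = 0.51
¬C ∨ F = max(a, b) on (0.51, 0.12) = 0.51
¬C ∧ (¬C ∨ F) = min(a, b) on (0.51, 0.51) = 0.51
(A ∧ F) ∨ (¬C ∧ (¬C ∨ F)) = max(a, b) on (0.12, 0.51) = 0.51

0.51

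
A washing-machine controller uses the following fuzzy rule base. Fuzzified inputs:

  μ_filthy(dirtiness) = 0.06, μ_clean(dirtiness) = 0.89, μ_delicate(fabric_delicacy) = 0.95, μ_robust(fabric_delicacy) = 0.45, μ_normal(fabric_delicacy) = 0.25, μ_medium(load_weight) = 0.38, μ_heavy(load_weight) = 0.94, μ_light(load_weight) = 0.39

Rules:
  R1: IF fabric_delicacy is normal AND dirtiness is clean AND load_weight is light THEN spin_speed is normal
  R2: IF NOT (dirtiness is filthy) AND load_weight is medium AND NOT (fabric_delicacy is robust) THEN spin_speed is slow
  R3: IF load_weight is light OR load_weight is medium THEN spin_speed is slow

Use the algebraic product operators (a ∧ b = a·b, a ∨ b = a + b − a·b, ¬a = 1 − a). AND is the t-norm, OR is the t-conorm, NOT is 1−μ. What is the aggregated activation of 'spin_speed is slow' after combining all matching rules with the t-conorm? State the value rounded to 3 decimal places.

R1: normal=0.25, clean=0.89, light=0.39; AND[a·b] → w = 0.0868
R2: ¬filthy=1−0.06=0.94, medium=0.38, ¬robust=1−0.45=0.55; AND[a·b] → w = 0.1965
R3: light=0.39, medium=0.38; OR[a + b − a·b] → w = 0.6218
Rules with consequent 'slow': {R2, R3} → strengths 0.1965, 0.6218
Aggregate via t-conorm [a + b − a·b]: 0.6961

0.696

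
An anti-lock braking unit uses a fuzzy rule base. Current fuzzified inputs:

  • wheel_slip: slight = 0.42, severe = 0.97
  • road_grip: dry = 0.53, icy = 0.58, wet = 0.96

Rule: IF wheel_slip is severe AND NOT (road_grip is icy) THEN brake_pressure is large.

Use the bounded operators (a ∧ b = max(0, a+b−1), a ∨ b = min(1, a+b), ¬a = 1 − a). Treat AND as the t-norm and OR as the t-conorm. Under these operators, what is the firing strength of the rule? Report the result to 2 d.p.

firing strength: severe=0.97, ¬icy=1−0.58=0.42; AND[max(0, a+b−1)] → w = 0.39

0.39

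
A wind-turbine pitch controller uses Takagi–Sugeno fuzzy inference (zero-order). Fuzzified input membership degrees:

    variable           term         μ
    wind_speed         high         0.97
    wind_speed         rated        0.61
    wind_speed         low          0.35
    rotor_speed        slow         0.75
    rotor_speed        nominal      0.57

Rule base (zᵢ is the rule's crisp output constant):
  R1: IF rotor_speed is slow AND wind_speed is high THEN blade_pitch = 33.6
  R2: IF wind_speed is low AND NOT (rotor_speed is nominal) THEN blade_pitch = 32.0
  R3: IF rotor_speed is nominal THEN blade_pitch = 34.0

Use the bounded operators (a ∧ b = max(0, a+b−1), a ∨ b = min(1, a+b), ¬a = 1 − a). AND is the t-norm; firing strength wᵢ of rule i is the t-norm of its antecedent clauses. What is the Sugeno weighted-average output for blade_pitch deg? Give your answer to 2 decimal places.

33.78

R1 (z=33.6): slow=0.75, high=0.97; AND[max(0, a+b−1)] → w = 0.72
R2 (z=32.0): low=0.35, ¬nominal=1−0.57=0.43; AND[max(0, a+b−1)] → w = 0.00
R3 (z=34.0): nominal=0.57 → w = 0.57
Weighted average = (0.72·33.6 + 0.00·32.0 + 0.57·34.0) / (0.72 + 0.00 + 0.57)
  = 43.5720 / 1.2900 = 33.78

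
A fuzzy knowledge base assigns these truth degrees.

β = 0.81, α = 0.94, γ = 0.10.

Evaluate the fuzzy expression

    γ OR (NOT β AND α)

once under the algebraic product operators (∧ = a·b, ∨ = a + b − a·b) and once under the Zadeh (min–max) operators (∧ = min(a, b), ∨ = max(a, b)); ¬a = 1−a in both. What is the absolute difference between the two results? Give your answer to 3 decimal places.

Under algebraic product:
  NOT β = 1 − 0.8100 = 0.1900
  NOT β AND α = a·b on (0.1900, 0.9400) = 0.1786
  γ OR (NOT β AND α) = a + b − a·b on (0.1000, 0.1786) = 0.2607
  → value = 0.2607
Under Zadeh (min–max):
  NOT β = 1 − 0.81 = 0.19
  NOT β AND α = min(a, b) on (0.19, 0.94) = 0.19
  γ OR (NOT β AND α) = max(a, b) on (0.10, 0.19) = 0.19
  → value = 0.1900
|0.2607 − 0.1900| = 0.071

0.071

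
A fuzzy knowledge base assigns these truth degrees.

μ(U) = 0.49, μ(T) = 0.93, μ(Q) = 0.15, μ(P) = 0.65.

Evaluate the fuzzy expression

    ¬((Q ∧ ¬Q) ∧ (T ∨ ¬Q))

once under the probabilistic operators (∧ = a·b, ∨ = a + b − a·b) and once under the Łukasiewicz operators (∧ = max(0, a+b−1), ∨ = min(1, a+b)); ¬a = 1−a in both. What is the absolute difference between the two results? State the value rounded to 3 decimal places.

Under probabilistic:
  ¬Q = 1 − 0.1500 = 0.8500
  Q ∧ ¬Q = a·b on (0.1500, 0.8500) = 0.1275
  ¬Q = 1 − 0.1500 = 0.8500
  T ∨ ¬Q = a + b − a·b on (0.9300, 0.8500) = 0.9895
  (Q ∧ ¬Q) ∧ (T ∨ ¬Q) = a·b on (0.1275, 0.9895) = 0.1262
  ¬((Q ∧ ¬Q) ∧ (T ∨ ¬Q)) = 1 − 0.1262 = 0.8738
  → value = 0.8738
Under Łukasiewicz:
  ¬Q = 1 − 0.15 = 0.85
  Q ∧ ¬Q = max(0, a+b−1) on (0.15, 0.85) = 0.00
  ¬Q = 1 − 0.15 = 0.85
  T ∨ ¬Q = min(1, a+b) on (0.93, 0.85) = 1.00
  (Q ∧ ¬Q) ∧ (T ∨ ¬Q) = max(0, a+b−1) on (0.00, 1.00) = 0.00
  ¬((Q ∧ ¬Q) ∧ (T ∨ ¬Q)) = 1 − 0.00 = 1.00
  → value = 1.0000
|0.8738 − 1.0000| = 0.126

0.126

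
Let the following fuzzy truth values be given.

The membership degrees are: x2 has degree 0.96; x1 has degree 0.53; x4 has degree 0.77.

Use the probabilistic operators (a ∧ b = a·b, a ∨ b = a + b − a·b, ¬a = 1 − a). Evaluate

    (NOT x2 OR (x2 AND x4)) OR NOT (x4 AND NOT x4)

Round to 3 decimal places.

0.956

NOT x2 = 1 − 0.9600 = 0.0400
x2 AND x4 = a·b on (0.9600, 0.7700) = 0.7392
NOT x2 OR (x2 AND x4) = a + b − a·b on (0.0400, 0.7392) = 0.7496
NOT x4 = 1 − 0.7700 = 0.2300
x4 AND NOT x4 = a·b on (0.7700, 0.2300) = 0.1771
NOT (x4 AND NOT x4) = 1 − 0.1771 = 0.8229
(NOT x2 OR (x2 AND x4)) OR NOT (x4 AND NOT x4) = a + b − a·b on (0.7496, 0.8229) = 0.9557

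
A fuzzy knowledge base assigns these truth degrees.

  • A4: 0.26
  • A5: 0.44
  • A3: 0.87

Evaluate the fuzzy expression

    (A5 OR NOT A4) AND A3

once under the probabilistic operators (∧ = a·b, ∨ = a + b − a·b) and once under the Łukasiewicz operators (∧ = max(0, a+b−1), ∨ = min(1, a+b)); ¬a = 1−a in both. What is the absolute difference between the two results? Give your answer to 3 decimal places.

0.127

Under probabilistic:
  NOT A4 = 1 − 0.2600 = 0.7400
  A5 OR NOT A4 = a + b − a·b on (0.4400, 0.7400) = 0.8544
  (A5 OR NOT A4) AND A3 = a·b on (0.8544, 0.8700) = 0.7433
  → value = 0.7433
Under Łukasiewicz:
  NOT A4 = 1 − 0.26 = 0.74
  A5 OR NOT A4 = min(1, a+b) on (0.44, 0.74) = 1.00
  (A5 OR NOT A4) AND A3 = max(0, a+b−1) on (1.00, 0.87) = 0.87
  → value = 0.8700
|0.7433 − 0.8700| = 0.127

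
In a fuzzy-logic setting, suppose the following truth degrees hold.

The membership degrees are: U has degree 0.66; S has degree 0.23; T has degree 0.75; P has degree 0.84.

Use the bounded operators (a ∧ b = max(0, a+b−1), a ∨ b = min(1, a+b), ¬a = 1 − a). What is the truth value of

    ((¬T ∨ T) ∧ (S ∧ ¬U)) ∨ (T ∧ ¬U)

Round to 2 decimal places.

0.09

¬T = 1 − 0.75 = 0.25
¬T ∨ T = min(1, a+b) on (0.25, 0.75) = 1.00
¬U = 1 − 0.66 = 0.34
S ∧ ¬U = max(0, a+b−1) on (0.23, 0.34) = 0.00
(¬T ∨ T) ∧ (S ∧ ¬U) = max(0, a+b−1) on (1.00, 0.00) = 0.00
¬U = 1 − 0.66 = 0.34
T ∧ ¬U = max(0, a+b−1) on (0.75, 0.34) = 0.09
((¬T ∨ T) ∧ (S ∧ ¬U)) ∨ (T ∧ ¬U) = min(1, a+b) on (0.00, 0.09) = 0.09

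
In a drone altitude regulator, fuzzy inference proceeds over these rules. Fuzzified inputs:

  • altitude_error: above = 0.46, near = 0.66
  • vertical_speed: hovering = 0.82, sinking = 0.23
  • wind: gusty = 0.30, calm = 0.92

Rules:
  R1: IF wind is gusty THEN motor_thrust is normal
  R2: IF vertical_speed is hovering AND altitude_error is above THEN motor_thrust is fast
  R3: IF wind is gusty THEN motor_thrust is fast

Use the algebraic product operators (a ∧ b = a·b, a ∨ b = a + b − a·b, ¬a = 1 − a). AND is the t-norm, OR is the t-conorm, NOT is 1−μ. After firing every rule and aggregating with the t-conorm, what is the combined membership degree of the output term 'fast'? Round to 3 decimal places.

0.564

R1: gusty=0.30 → w = 0.3000
R2: hovering=0.82, above=0.46; AND[a·b] → w = 0.3772
R3: gusty=0.30 → w = 0.3000
Rules with consequent 'fast': {R2, R3} → strengths 0.3772, 0.3000
Aggregate via t-conorm [a + b − a·b]: 0.5640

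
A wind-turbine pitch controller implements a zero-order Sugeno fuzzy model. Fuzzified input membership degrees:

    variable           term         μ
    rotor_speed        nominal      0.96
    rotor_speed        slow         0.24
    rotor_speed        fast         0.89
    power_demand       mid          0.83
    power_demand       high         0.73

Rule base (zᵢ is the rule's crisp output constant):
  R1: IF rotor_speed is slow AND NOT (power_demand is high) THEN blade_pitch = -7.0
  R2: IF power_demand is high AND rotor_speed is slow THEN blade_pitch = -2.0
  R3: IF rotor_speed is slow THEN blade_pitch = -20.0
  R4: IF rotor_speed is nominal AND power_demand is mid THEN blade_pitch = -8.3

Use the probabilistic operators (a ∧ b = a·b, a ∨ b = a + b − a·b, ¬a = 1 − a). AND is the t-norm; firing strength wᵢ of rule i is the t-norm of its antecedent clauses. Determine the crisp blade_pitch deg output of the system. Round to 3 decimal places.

R1 (z=-7.0): slow=0.24, ¬high=1−0.73=0.27; AND[a·b] → w = 0.0648
R2 (z=-2.0): high=0.73, slow=0.24; AND[a·b] → w = 0.1752
R3 (z=-20.0): slow=0.24 → w = 0.2400
R4 (z=-8.3): nominal=0.96, mid=0.83; AND[a·b] → w = 0.7968
Weighted average = (0.0648·-7.0 + 0.1752·-2.0 + 0.2400·-20.0 + 0.7968·-8.3) / (0.0648 + 0.1752 + 0.2400 + 0.7968)
  = -12.2174 / 1.2768 = -9.569

-9.569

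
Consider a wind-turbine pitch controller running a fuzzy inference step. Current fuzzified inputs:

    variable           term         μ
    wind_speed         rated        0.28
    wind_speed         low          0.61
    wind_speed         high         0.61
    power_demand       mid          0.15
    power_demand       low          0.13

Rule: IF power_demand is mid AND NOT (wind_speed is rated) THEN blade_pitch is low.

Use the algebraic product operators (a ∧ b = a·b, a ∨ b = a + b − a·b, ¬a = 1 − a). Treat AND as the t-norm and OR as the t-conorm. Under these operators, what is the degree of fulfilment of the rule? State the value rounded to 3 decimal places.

0.108

firing strength: mid=0.15, ¬rated=1−0.28=0.72; AND[a·b] → w = 0.1080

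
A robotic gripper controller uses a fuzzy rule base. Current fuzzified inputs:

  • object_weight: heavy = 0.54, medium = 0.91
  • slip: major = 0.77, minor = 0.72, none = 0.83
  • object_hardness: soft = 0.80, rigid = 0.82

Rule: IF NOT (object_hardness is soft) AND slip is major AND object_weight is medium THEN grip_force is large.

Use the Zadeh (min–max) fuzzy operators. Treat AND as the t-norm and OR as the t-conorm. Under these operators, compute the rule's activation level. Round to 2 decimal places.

firing strength: ¬soft=1−0.80=0.20, major=0.77, medium=0.91; AND[min(a, b)] → w = 0.20

0.20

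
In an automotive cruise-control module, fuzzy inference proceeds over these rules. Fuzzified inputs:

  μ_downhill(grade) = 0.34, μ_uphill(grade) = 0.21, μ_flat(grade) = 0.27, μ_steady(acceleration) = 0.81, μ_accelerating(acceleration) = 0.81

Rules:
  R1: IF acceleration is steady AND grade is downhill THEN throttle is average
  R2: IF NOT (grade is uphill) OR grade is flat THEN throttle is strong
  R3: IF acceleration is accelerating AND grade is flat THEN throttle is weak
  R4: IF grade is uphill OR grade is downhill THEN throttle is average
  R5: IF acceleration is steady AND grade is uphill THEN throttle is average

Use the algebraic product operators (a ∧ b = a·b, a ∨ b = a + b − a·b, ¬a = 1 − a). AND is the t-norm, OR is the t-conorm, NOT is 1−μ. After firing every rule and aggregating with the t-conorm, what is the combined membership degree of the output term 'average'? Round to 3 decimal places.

R1: steady=0.81, downhill=0.34; AND[a·b] → w = 0.2754
R2: ¬uphill=1−0.21=0.79, flat=0.27; OR[a + b − a·b] → w = 0.8467
R3: accelerating=0.81, flat=0.27; AND[a·b] → w = 0.2187
R4: uphill=0.21, downhill=0.34; OR[a + b − a·b] → w = 0.4786
R5: steady=0.81, uphill=0.21; AND[a·b] → w = 0.1701
Rules with consequent 'average': {R1, R4, R5} → strengths 0.2754, 0.4786, 0.1701
Aggregate via t-conorm [a + b − a·b]: 0.6865

0.686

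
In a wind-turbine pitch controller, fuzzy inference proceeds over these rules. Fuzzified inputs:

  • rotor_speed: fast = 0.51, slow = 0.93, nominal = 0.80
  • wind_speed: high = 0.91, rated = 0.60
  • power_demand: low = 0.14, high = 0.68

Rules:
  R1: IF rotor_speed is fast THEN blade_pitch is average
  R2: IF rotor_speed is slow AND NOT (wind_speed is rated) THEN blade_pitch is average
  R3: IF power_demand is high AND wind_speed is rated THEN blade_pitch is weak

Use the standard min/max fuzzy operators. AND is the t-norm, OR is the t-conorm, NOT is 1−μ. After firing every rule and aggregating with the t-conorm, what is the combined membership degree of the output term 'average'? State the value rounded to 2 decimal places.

0.51

R1: fast=0.51 → w = 0.51
R2: slow=0.93, ¬rated=1−0.60=0.40; AND[min(a, b)] → w = 0.40
R3: high=0.68, rated=0.60; AND[min(a, b)] → w = 0.60
Rules with consequent 'average': {R1, R2} → strengths 0.51, 0.40
Aggregate via t-conorm [max(a, b)]: 0.51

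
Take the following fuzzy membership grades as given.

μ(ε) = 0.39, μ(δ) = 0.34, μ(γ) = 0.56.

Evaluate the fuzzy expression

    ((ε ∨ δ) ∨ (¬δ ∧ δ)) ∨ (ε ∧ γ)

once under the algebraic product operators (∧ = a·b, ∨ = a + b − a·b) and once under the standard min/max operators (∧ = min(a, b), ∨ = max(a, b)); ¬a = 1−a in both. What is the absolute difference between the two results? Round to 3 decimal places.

0.366

Under algebraic product:
  ε ∨ δ = a + b − a·b on (0.3900, 0.3400) = 0.5974
  ¬δ = 1 − 0.3400 = 0.6600
  ¬δ ∧ δ = a·b on (0.6600, 0.3400) = 0.2244
  (ε ∨ δ) ∨ (¬δ ∧ δ) = a + b − a·b on (0.5974, 0.2244) = 0.6877
  ε ∧ γ = a·b on (0.3900, 0.5600) = 0.2184
  ((ε ∨ δ) ∨ (¬δ ∧ δ)) ∨ (ε ∧ γ) = a + b − a·b on (0.6877, 0.2184) = 0.7559
  → value = 0.7559
Under standard min/max:
  ε ∨ δ = max(a, b) on (0.39, 0.34) = 0.39
  ¬δ = 1 − 0.34 = 0.66
  ¬δ ∧ δ = min(a, b) on (0.66, 0.34) = 0.34
  (ε ∨ δ) ∨ (¬δ ∧ δ) = max(a, b) on (0.39, 0.34) = 0.39
  ε ∧ γ = min(a, b) on (0.39, 0.56) = 0.39
  ((ε ∨ δ) ∨ (¬δ ∧ δ)) ∨ (ε ∧ γ) = max(a, b) on (0.39, 0.39) = 0.39
  → value = 0.3900
|0.7559 − 0.3900| = 0.366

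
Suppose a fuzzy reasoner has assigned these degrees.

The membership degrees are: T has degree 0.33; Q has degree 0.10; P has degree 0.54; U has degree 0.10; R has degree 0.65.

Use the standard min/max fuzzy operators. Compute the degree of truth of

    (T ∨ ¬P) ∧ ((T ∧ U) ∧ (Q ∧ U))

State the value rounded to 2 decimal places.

¬P = 1 − 0.54 = 0.46
T ∨ ¬P = max(a, b) on (0.33, 0.46) = 0.46
T ∧ U = min(a, b) on (0.33, 0.10) = 0.10
Q ∧ U = min(a, b) on (0.10, 0.10) = 0.10
(T ∧ U) ∧ (Q ∧ U) = min(a, b) on (0.10, 0.10) = 0.10
(T ∨ ¬P) ∧ ((T ∧ U) ∧ (Q ∧ U)) = min(a, b) on (0.46, 0.10) = 0.10

0.10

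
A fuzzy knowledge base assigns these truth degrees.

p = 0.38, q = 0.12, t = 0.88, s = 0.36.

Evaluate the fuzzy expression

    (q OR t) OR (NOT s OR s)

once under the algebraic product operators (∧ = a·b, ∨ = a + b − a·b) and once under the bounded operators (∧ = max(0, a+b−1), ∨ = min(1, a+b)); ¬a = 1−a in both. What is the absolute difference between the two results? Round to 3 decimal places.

0.024

Under algebraic product:
  q OR t = a + b − a·b on (0.1200, 0.8800) = 0.8944
  NOT s = 1 − 0.3600 = 0.6400
  NOT s OR s = a + b − a·b on (0.6400, 0.3600) = 0.7696
  (q OR t) OR (NOT s OR s) = a + b − a·b on (0.8944, 0.7696) = 0.9757
  → value = 0.9757
Under bounded:
  q OR t = min(1, a+b) on (0.12, 0.88) = 1.00
  NOT s = 1 − 0.36 = 0.64
  NOT s OR s = min(1, a+b) on (0.64, 0.36) = 1.00
  (q OR t) OR (NOT s OR s) = min(1, a+b) on (1.00, 1.00) = 1.00
  → value = 1.0000
|0.9757 − 1.0000| = 0.024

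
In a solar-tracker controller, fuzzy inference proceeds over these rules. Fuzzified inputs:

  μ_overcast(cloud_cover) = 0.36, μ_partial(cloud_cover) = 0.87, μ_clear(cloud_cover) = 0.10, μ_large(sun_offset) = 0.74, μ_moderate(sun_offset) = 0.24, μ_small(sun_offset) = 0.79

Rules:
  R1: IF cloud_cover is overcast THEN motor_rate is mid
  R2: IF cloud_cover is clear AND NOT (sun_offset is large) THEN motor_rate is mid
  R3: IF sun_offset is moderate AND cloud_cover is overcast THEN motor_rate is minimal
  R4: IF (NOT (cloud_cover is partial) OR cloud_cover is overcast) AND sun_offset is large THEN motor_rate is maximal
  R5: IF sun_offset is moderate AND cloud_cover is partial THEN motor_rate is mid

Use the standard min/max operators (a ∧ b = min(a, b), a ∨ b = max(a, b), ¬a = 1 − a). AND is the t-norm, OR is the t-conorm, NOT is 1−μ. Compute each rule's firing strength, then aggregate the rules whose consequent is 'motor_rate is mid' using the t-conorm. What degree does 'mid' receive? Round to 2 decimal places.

R1: overcast=0.36 → w = 0.36
R2: clear=0.10, ¬large=1−0.74=0.26; AND[min(a, b)] → w = 0.10
R3: moderate=0.24, overcast=0.36; AND[min(a, b)] → w = 0.24
R4: (¬partial=1−0.87=0.13 OR overcast=0.36) = 0.36; AND[min(a, b)] with large=0.74 → w = 0.36
R5: moderate=0.24, partial=0.87; AND[min(a, b)] → w = 0.24
Rules with consequent 'mid': {R1, R2, R5} → strengths 0.36, 0.10, 0.24
Aggregate via t-conorm [max(a, b)]: 0.36

0.36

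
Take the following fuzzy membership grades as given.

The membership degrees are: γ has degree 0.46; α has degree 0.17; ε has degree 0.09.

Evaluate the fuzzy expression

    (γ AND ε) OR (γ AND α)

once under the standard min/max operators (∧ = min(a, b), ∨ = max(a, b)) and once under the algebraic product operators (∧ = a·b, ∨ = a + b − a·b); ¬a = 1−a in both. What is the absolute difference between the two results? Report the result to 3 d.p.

Under standard min/max:
  γ AND ε = min(a, b) on (0.46, 0.09) = 0.09
  γ AND α = min(a, b) on (0.46, 0.17) = 0.17
  (γ AND ε) OR (γ AND α) = max(a, b) on (0.09, 0.17) = 0.17
  → value = 0.1700
Under algebraic product:
  γ AND ε = a·b on (0.4600, 0.0900) = 0.0414
  γ AND α = a·b on (0.4600, 0.1700) = 0.0782
  (γ AND ε) OR (γ AND α) = a + b − a·b on (0.0414, 0.0782) = 0.1164
  → value = 0.1164
|0.1700 − 0.1164| = 0.054

0.054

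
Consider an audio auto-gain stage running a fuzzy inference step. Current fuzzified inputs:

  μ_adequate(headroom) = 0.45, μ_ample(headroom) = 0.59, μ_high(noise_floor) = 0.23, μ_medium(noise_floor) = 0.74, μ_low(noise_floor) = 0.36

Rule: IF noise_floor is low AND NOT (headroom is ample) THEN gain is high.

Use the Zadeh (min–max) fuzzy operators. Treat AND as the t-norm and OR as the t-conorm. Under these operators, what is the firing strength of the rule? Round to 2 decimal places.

0.36

firing strength: low=0.36, ¬ample=1−0.59=0.41; AND[min(a, b)] → w = 0.36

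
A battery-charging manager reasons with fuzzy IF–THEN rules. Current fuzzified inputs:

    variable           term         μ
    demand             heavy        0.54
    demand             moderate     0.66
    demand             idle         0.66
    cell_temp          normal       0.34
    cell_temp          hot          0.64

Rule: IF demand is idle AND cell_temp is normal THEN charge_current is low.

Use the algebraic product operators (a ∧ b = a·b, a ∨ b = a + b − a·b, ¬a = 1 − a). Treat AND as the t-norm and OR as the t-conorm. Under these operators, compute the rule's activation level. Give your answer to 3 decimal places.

firing strength: idle=0.66, normal=0.34; AND[a·b] → w = 0.2244

0.224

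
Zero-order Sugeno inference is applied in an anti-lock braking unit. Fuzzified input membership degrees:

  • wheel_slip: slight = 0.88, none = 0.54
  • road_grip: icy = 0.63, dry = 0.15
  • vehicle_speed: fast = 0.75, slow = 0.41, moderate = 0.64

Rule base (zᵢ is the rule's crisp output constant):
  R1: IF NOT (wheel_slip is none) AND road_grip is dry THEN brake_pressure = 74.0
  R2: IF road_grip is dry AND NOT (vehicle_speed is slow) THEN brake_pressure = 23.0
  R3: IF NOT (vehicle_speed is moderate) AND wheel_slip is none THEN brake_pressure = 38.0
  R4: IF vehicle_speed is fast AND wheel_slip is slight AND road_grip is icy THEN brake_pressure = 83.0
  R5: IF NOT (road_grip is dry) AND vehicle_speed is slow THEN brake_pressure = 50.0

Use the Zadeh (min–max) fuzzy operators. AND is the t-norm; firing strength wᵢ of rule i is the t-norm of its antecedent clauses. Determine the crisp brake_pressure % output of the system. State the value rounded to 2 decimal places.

59.42

R1 (z=74.0): ¬none=1−0.54=0.46, dry=0.15; AND[min(a, b)] → w = 0.15
R2 (z=23.0): dry=0.15, ¬slow=1−0.41=0.59; AND[min(a, b)] → w = 0.15
R3 (z=38.0): ¬moderate=1−0.64=0.36, none=0.54; AND[min(a, b)] → w = 0.36
R4 (z=83.0): fast=0.75, slight=0.88, icy=0.63; AND[min(a, b)] → w = 0.63
R5 (z=50.0): ¬dry=1−0.15=0.85, slow=0.41; AND[min(a, b)] → w = 0.41
Weighted average = (0.15·74.0 + 0.15·23.0 + 0.36·38.0 + 0.63·83.0 + 0.41·50.0) / (0.15 + 0.15 + 0.36 + 0.63 + 0.41)
  = 101.0200 / 1.7000 = 59.42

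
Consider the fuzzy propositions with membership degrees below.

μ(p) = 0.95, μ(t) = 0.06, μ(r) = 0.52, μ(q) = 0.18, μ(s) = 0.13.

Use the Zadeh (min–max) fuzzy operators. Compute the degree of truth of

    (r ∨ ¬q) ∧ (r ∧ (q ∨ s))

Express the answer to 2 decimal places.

¬q = 1 − 0.18 = 0.82
r ∨ ¬q = max(a, b) on (0.52, 0.82) = 0.82
q ∨ s = max(a, b) on (0.18, 0.13) = 0.18
r ∧ (q ∨ s) = min(a, b) on (0.52, 0.18) = 0.18
(r ∨ ¬q) ∧ (r ∧ (q ∨ s)) = min(a, b) on (0.82, 0.18) = 0.18

0.18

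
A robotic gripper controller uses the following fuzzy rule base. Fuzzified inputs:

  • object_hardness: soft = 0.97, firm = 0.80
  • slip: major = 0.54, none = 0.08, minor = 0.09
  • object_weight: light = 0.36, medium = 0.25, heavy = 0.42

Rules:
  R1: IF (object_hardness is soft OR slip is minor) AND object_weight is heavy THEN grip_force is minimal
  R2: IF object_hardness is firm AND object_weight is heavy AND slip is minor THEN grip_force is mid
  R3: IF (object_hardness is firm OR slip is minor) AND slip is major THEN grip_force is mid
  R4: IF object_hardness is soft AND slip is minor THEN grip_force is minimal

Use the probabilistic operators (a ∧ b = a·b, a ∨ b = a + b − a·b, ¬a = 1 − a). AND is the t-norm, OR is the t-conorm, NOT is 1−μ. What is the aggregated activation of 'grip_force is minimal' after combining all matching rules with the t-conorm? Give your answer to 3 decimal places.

R1: (soft=0.97 OR minor=0.09) = 0.9727; AND[a·b] with heavy=0.42 → w = 0.4085
R2: firm=0.80, heavy=0.42, minor=0.09; AND[a·b] → w = 0.0302
R3: (firm=0.80 OR minor=0.09) = 0.8180; AND[a·b] with major=0.54 → w = 0.4417
R4: soft=0.97, minor=0.09; AND[a·b] → w = 0.0873
Rules with consequent 'minimal': {R1, R4} → strengths 0.4085, 0.0873
Aggregate via t-conorm [a + b − a·b]: 0.4602

0.460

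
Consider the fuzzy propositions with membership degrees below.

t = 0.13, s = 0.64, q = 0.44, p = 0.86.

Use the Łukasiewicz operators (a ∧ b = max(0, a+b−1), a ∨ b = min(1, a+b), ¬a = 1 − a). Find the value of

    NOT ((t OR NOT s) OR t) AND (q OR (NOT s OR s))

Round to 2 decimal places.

NOT s = 1 − 0.64 = 0.36
t OR NOT s = min(1, a+b) on (0.13, 0.36) = 0.49
(t OR NOT s) OR t = min(1, a+b) on (0.49, 0.13) = 0.62
NOT ((t OR NOT s) OR t) = 1 − 0.62 = 0.38
NOT s = 1 − 0.64 = 0.36
NOT s OR s = min(1, a+b) on (0.36, 0.64) = 1.00
q OR (NOT s OR s) = min(1, a+b) on (0.44, 1.00) = 1.00
NOT ((t OR NOT s) OR t) AND (q OR (NOT s OR s)) = max(0, a+b−1) on (0.38, 1.00) = 0.38

0.38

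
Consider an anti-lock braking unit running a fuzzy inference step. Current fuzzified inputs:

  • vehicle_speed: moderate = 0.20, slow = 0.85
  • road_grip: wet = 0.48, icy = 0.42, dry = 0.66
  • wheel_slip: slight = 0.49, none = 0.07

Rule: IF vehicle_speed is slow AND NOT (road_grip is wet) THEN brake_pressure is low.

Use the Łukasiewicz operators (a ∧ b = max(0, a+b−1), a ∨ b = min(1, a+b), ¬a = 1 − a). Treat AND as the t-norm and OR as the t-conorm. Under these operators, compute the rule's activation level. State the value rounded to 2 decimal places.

firing strength: slow=0.85, ¬wet=1−0.48=0.52; AND[max(0, a+b−1)] → w = 0.37

0.37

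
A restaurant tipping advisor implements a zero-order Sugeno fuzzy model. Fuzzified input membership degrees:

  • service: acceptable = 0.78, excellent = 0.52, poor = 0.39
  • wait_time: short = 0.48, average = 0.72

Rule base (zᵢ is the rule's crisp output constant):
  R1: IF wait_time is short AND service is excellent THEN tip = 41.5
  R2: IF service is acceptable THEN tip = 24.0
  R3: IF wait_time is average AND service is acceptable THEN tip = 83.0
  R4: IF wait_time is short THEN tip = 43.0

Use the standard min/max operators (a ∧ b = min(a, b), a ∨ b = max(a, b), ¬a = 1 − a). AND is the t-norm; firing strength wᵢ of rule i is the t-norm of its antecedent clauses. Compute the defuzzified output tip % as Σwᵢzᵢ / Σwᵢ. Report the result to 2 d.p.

R1 (z=41.5): short=0.48, excellent=0.52; AND[min(a, b)] → w = 0.48
R2 (z=24.0): acceptable=0.78 → w = 0.78
R3 (z=83.0): average=0.72, acceptable=0.78; AND[min(a, b)] → w = 0.72
R4 (z=43.0): short=0.48 → w = 0.48
Weighted average = (0.48·41.5 + 0.78·24.0 + 0.72·83.0 + 0.48·43.0) / (0.48 + 0.78 + 0.72 + 0.48)
  = 119.0400 / 2.4600 = 48.39

48.39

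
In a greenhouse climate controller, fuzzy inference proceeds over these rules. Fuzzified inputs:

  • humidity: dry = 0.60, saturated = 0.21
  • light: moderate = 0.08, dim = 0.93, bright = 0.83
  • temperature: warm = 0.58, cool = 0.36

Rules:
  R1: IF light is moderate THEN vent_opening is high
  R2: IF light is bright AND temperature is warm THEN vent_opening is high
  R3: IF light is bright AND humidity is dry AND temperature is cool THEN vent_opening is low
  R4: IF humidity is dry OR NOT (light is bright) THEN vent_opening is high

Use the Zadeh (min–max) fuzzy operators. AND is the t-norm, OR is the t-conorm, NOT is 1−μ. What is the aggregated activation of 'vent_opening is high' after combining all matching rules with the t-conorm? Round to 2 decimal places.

0.60

R1: moderate=0.08 → w = 0.08
R2: bright=0.83, warm=0.58; AND[min(a, b)] → w = 0.58
R3: bright=0.83, dry=0.60, cool=0.36; AND[min(a, b)] → w = 0.36
R4: dry=0.60, ¬bright=1−0.83=0.17; OR[max(a, b)] → w = 0.60
Rules with consequent 'high': {R1, R2, R4} → strengths 0.08, 0.58, 0.60
Aggregate via t-conorm [max(a, b)]: 0.60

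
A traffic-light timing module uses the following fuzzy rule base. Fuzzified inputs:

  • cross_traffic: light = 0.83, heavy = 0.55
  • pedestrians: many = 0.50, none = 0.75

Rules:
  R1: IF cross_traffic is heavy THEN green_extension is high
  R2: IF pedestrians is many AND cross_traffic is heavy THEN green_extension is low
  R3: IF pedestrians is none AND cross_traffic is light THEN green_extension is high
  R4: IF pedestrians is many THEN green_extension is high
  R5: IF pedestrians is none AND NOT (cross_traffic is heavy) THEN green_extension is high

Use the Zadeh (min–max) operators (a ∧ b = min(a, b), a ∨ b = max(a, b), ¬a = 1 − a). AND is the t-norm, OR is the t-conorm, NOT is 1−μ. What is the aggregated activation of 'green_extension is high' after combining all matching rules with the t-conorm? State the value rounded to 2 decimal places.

0.75

R1: heavy=0.55 → w = 0.55
R2: many=0.50, heavy=0.55; AND[min(a, b)] → w = 0.50
R3: none=0.75, light=0.83; AND[min(a, b)] → w = 0.75
R4: many=0.50 → w = 0.50
R5: none=0.75, ¬heavy=1−0.55=0.45; AND[min(a, b)] → w = 0.45
Rules with consequent 'high': {R1, R3, R4, R5} → strengths 0.55, 0.75, 0.50, 0.45
Aggregate via t-conorm [max(a, b)]: 0.75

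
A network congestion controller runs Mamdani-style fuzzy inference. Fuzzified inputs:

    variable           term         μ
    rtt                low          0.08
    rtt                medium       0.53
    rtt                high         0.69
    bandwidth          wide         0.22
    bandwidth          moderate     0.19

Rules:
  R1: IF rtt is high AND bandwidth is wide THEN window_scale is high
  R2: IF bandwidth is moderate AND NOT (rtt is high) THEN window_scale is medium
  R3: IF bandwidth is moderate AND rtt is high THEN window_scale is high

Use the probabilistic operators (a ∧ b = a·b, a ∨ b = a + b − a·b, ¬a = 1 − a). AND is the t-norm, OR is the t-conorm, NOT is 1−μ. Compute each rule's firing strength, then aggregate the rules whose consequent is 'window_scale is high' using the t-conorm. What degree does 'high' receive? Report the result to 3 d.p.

R1: high=0.69, wide=0.22; AND[a·b] → w = 0.1518
R2: moderate=0.19, ¬high=1−0.69=0.31; AND[a·b] → w = 0.0589
R3: moderate=0.19, high=0.69; AND[a·b] → w = 0.1311
Rules with consequent 'high': {R1, R3} → strengths 0.1518, 0.1311
Aggregate via t-conorm [a + b − a·b]: 0.2630

0.263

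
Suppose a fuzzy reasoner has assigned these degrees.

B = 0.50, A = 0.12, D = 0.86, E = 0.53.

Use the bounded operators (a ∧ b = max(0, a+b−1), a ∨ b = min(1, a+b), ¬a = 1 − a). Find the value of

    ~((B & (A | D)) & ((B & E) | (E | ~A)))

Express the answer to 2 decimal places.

A | D = min(1, a+b) on (0.12, 0.86) = 0.98
B & (A | D) = max(0, a+b−1) on (0.50, 0.98) = 0.48
B & E = max(0, a+b−1) on (0.50, 0.53) = 0.03
~A = 1 − 0.12 = 0.88
E | ~A = min(1, a+b) on (0.53, 0.88) = 1.00
(B & E) | (E | ~A) = min(1, a+b) on (0.03, 1.00) = 1.00
(B & (A | D)) & ((B & E) | (E | ~A)) = max(0, a+b−1) on (0.48, 1.00) = 0.48
~((B & (A | D)) & ((B & E) | (E | ~A))) = 1 − 0.48 = 0.52

0.52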